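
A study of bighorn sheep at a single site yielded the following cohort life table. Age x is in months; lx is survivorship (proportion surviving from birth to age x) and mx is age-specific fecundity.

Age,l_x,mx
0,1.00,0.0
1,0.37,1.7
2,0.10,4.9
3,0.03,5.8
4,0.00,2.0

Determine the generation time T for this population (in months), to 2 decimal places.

1.65

lx·mx: 0, 0.629, 0.49, 0.174, 0 → R0 = 1.293
x·lx·mx: 0, 0.629, 0.98, 0.522, 0 → Σ = 2.131
T = 2.131 / 1.293 = 1.648105… → 1.65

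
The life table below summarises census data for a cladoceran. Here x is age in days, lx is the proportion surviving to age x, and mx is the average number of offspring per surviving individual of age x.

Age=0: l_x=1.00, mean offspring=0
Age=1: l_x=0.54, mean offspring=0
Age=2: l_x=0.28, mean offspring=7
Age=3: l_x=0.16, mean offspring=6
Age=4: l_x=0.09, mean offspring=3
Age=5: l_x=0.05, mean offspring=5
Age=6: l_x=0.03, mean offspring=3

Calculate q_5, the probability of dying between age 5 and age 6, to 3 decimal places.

q_5 = (l_5 − l_6) / l_5 = (0.05 − 0.03) / 0.05
     = 0.02 / 0.05 = 0.4 → 0.400

0.400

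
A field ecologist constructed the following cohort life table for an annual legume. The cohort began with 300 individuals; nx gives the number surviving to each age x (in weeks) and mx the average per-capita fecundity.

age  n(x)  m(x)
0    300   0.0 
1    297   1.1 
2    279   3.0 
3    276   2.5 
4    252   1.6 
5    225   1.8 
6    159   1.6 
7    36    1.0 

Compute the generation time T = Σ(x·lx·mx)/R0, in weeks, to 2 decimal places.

3.21

lx = nx/n0 = nx/300: 1, 0.99, 0.93, 0.92, 0.84, 0.75, 0.53, 0.12
lx·mx: 0, 1.089, 2.79, 2.3, 1.344, 1.35, 0.848, 0.12 → R0 = 9.841
x·lx·mx: 0, 1.089, 5.58, 6.9, 5.376, 6.75, 5.088, 0.84 → Σ = 31.623
T = 31.623 / 9.841 = 3.213393… → 3.21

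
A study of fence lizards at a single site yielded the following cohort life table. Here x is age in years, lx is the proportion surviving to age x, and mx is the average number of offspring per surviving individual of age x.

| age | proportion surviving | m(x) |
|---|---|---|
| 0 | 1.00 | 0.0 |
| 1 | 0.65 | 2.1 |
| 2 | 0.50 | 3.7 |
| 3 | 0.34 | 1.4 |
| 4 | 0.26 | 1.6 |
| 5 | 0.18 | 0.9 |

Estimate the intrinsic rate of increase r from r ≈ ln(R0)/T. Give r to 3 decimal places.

0.691

R0 = Σ lx·mx = 0 + 1.365 + 1.85 + 0.476 + 0.416 + 0.162 = 4.269
Σ x·lx·mx = 8.967; T = 8.967/4.269 = 2.10049…
r ≈ ln(R0)/T = ln(4.269)/2.10049… = 0.69097… → 0.691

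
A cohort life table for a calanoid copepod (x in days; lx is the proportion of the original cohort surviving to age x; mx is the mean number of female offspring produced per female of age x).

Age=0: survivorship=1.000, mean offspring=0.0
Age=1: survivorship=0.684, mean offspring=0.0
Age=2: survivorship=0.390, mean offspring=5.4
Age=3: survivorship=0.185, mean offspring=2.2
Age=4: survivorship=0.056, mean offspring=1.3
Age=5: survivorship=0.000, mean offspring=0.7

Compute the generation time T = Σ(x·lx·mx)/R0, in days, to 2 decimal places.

2.21

lx·mx: 0, 0, 2.106, 0.407, 0.0728, 0 → R0 = 2.5858
x·lx·mx: 0, 0, 4.212, 1.221, 0.2912, 0 → Σ = 5.7242
T = 5.7242 / 2.5858 = 2.213706… → 2.21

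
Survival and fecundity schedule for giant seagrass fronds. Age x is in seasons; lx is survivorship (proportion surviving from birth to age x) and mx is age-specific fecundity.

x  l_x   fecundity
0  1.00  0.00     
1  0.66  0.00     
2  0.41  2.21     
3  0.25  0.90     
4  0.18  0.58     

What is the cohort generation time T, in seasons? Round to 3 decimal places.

lx·mx: 0, 0, 0.9061, 0.225, 0.1044 → R0 = 1.2355
x·lx·mx: 0, 0, 1.8122, 0.675, 0.4176 → Σ = 2.9048
T = 2.9048 / 1.2355 = 2.351113… → 2.351

2.351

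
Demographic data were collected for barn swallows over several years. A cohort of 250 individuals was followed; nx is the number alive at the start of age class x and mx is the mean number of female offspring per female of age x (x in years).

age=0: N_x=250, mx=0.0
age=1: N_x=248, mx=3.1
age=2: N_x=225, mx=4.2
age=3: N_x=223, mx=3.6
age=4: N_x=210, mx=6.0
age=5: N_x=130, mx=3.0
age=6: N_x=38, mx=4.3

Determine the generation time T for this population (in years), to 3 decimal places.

lx = nx/n0 = nx/250: 1, 0.992, 0.9, 0.892, 0.84, 0.52, 0.152
lx·mx: 0, 3.0752, 3.78, 3.2112, 5.04, 1.56, 0.6536 → R0 = 17.32
x·lx·mx: 0, 3.0752, 7.56, 9.6336, 20.16, 7.8, 3.9216 → Σ = 52.1504
T = 52.1504 / 17.32 = 3.010993… → 3.011

3.011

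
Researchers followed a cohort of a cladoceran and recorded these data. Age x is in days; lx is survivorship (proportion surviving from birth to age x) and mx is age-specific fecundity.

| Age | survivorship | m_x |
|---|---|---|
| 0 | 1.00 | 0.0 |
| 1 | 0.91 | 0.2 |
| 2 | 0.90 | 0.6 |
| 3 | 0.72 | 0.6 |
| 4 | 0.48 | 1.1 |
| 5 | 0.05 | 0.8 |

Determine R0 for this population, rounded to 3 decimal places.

1.722

lx·mx by age: 0, 0.182, 0.54, 0.432, 0.528, 0.04
R0 = Σ lx·mx = 1.722 → 1.722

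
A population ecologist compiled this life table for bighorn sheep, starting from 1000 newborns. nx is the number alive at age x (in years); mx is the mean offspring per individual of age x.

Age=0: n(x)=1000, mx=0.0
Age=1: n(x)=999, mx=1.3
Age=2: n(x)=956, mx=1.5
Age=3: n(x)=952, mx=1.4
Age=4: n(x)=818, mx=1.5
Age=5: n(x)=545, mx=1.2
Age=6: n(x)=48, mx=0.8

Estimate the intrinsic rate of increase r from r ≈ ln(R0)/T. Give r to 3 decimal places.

lx = nx/n0 = nx/1000: 1, 0.999, 0.956, 0.952, 0.818, 0.545, 0.048
R0 = Σ lx·mx = 0 + 1.2987 + 1.434 + 1.3328 + 1.227 + 0.654 + 0.0384 = 5.9849
Σ x·lx·mx = 16.5735; T = 16.5735/5.9849 = 2.76922…
r ≈ ln(R0)/T = ln(5.9849)/2.76922… = 0.64612… → 0.646

0.646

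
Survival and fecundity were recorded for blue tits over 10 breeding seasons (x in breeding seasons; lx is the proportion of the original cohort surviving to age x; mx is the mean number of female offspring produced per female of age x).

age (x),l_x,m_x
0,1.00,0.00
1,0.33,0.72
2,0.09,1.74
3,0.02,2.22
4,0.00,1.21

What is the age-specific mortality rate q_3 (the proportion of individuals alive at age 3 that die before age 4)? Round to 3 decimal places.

q_3 = (l_3 − l_4) / l_3 = (0.02 − 0) / 0.02
     = 0.02 / 0.02 = 1 → 1.000

1.000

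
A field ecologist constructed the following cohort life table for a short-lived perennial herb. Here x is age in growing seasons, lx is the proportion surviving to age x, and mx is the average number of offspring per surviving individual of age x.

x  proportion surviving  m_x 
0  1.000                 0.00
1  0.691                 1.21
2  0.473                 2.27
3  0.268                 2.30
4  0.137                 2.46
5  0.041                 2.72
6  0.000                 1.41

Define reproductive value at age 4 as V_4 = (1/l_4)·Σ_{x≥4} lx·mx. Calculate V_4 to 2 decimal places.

lx·mx for x ≥ 4: 0.33702, 0.11152, 0 → sum = 0.44854
V_4 = 0.44854 / l_4 = 0.44854 / 0.137 = 3.274015… → 3.27

3.27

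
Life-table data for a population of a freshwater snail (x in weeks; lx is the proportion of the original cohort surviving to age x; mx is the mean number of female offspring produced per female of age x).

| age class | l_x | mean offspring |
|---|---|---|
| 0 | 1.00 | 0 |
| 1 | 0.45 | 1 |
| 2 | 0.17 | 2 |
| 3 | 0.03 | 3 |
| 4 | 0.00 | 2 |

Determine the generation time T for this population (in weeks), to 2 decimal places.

1.59

lx·mx: 0, 0.45, 0.34, 0.09, 0 → R0 = 0.88
x·lx·mx: 0, 0.45, 0.68, 0.27, 0 → Σ = 1.4
T = 1.4 / 0.88 = 1.590909… → 1.59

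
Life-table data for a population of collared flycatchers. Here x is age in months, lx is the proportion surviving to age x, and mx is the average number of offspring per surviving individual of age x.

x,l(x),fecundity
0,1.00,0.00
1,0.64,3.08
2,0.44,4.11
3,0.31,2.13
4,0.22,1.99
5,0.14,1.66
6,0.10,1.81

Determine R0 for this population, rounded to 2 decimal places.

5.29

lx·mx by age: 0, 1.9712, 1.8084, 0.6603, 0.4378, 0.2324, 0.181
R0 = Σ lx·mx = 5.2911 → 5.29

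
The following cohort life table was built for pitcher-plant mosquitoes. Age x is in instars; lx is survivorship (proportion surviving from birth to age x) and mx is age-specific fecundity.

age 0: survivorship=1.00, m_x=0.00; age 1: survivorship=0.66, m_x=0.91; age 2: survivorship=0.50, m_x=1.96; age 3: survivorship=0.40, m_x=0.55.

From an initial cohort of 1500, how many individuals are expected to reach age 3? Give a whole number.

600

Expected survivors = N0 · l_3 = 1500 × 0.40 = 600 → 600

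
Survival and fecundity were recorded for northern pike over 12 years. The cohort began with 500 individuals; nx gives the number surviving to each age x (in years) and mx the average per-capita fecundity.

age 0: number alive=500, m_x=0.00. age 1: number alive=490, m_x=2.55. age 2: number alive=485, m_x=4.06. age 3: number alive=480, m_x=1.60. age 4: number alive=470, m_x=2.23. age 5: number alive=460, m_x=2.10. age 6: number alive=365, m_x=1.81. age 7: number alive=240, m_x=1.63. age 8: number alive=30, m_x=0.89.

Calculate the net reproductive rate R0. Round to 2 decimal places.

lx = nx/n0 = nx/500: 1, 0.98, 0.97, 0.96, 0.94, 0.92, 0.73, 0.48, 0.06
lx·mx by age: 0, 2.499, 3.9382, 1.536, 2.0962, 1.932, 1.3213, 0.7824, 0.0534
R0 = Σ lx·mx = 14.1585 → 14.16

14.16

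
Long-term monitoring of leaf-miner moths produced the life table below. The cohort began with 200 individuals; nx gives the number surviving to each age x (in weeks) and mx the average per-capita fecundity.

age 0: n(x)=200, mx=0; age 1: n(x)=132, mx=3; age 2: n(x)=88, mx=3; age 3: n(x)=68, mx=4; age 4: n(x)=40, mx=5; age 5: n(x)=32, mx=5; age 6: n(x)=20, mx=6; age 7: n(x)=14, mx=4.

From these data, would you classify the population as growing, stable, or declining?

growing

lx = nx/n0 = nx/200: 1, 0.66, 0.44, 0.34, 0.2, 0.16, 0.1, 0.07
R0 = Σ lx·mx = 0 + 1.98 + 1.32 + 1.36 + 1 + 0.8 + 0.6 + 0.28 = 7.34
R0 > 1, so the population is growing.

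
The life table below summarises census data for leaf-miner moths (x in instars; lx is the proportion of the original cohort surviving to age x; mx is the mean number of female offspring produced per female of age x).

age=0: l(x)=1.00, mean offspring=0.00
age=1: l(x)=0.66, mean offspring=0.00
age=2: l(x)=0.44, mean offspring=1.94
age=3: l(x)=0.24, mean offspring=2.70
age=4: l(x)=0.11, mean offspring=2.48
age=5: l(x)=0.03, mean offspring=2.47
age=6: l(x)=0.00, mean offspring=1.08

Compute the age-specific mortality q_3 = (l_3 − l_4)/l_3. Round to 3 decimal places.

0.542

q_3 = (l_3 − l_4) / l_3 = (0.24 − 0.11) / 0.24
     = 0.13 / 0.24 = 0.541667… → 0.542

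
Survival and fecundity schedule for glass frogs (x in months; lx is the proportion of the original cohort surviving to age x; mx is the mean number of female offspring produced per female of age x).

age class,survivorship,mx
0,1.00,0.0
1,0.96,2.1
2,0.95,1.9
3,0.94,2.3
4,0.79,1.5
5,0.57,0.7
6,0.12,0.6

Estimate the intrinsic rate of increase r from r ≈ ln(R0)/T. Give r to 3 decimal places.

0.806

R0 = Σ lx·mx = 0 + 2.016 + 1.805 + 2.162 + 1.185 + 0.399 + 0.072 = 7.639
Σ x·lx·mx = 19.279; T = 19.279/7.639 = 2.52376…
r ≈ ln(R0)/T = ln(7.639)/2.52376… = 0.80565… → 0.806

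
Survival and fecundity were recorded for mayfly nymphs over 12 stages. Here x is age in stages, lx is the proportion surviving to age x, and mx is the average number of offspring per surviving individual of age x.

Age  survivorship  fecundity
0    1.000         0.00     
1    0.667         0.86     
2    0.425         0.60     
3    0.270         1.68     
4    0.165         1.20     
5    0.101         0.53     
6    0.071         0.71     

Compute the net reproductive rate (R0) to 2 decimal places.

lx·mx by age: 0, 0.57362, 0.255, 0.4536, 0.198, 0.05353, 0.05041
R0 = Σ lx·mx = 1.58416 → 1.58

1.58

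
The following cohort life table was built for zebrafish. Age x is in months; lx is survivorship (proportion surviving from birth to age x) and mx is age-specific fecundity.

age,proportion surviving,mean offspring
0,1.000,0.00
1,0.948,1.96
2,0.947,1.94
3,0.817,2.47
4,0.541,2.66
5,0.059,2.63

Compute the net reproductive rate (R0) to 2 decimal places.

lx·mx by age: 0, 1.85808, 1.83718, 2.01799, 1.43906, 0.15517
R0 = Σ lx·mx = 7.30748 → 7.31

7.31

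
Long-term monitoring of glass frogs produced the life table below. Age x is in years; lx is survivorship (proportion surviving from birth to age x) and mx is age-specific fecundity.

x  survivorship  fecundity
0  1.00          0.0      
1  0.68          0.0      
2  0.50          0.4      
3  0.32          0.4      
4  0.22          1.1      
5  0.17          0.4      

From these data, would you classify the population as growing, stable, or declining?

declining

R0 = Σ lx·mx = 0 + 0 + 0.2 + 0.128 + 0.242 + 0.068 = 0.638
R0 < 1, so the population is declining.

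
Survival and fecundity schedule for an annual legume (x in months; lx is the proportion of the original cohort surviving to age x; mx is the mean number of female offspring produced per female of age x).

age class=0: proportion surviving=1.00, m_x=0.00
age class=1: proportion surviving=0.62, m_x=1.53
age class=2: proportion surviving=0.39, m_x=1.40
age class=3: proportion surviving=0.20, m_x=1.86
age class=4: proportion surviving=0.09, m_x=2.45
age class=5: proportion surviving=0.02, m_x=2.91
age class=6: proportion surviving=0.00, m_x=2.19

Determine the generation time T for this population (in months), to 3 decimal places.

2.018

lx·mx: 0, 0.9486, 0.546, 0.372, 0.2205, 0.0582, 0 → R0 = 2.1453
x·lx·mx: 0, 0.9486, 1.092, 1.116, 0.882, 0.291, 0 → Σ = 4.3296
T = 4.3296 / 2.1453 = 2.018179… → 2.018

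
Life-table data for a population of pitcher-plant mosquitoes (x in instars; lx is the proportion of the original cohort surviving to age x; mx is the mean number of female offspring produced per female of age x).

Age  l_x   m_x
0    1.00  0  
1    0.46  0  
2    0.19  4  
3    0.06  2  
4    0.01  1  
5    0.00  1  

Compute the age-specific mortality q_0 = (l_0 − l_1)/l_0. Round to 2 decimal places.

q_0 = (l_0 − l_1) / l_0 = (1 − 0.46) / 1
     = 0.54 / 1 = 0.54 → 0.54

0.54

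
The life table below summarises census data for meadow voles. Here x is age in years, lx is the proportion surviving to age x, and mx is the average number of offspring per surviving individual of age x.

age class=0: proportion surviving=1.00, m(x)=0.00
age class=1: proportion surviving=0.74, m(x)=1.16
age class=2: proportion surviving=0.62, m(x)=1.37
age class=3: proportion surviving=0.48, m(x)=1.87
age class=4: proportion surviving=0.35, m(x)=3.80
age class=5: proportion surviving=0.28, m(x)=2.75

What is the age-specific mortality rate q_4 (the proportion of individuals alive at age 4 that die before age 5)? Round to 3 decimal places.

q_4 = (l_4 − l_5) / l_4 = (0.35 − 0.28) / 0.35
     = 0.07 / 0.35 = 0.2 → 0.200

0.200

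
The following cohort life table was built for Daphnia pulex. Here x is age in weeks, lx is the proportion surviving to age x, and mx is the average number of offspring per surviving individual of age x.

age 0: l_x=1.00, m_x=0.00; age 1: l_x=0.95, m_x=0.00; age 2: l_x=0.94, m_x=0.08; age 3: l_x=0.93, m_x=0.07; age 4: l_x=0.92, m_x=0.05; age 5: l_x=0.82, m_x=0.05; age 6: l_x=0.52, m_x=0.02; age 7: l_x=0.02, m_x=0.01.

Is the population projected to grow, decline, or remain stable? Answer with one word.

declining

R0 = Σ lx·mx = 0 + 0 + 0.0752 + 0.0651 + 0.046 + 0.041 + 0.0104 + 0.0002 = 0.2379
R0 < 1, so the population is declining.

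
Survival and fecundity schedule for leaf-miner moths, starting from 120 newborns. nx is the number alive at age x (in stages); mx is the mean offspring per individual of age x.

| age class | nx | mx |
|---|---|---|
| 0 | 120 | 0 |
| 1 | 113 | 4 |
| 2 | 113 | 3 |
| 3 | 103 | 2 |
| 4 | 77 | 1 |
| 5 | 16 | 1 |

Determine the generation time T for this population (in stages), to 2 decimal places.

lx = nx/n0 = nx/120: 1, 0.94167…, 0.94167…, 0.85833…, 0.64167…, 0.13333…
lx·mx: 0, 3.766667…, 2.825…, 1.716667…, 0.641667…, 0.133333… → R0 = 9.083333…
x·lx·mx: 0, 3.766667…, 5.65…, 5.15…, 2.566667…, 0.666667… → Σ = 17.8…
T = 17.8… / 9.083333… = 1.959633… → 1.96

1.96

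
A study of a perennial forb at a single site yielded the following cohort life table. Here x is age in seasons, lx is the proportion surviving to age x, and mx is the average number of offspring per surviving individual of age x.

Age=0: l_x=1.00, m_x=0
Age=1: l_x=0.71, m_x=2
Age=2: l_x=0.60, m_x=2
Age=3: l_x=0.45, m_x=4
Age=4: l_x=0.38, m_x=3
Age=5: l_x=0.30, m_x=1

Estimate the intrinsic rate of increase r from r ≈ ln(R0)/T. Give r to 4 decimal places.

0.6781

R0 = Σ lx·mx = 0 + 1.42 + 1.2 + 1.8 + 1.14 + 0.3 = 5.86
Σ x·lx·mx = 15.28; T = 15.28/5.86 = 2.60751…
r ≈ ln(R0)/T = ln(5.86)/2.60751… = 0.678099… → 0.6781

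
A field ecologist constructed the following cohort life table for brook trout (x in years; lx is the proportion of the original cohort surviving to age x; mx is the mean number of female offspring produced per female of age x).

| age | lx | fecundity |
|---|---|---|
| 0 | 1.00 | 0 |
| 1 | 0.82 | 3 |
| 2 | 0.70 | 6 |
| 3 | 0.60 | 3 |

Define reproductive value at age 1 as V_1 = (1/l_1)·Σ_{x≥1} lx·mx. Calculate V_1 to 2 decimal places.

lx·mx for x ≥ 1: 2.46, 4.2, 1.8 → sum = 8.46
V_1 = 8.46 / l_1 = 8.46 / 0.82 = 10.317073… → 10.32

10.32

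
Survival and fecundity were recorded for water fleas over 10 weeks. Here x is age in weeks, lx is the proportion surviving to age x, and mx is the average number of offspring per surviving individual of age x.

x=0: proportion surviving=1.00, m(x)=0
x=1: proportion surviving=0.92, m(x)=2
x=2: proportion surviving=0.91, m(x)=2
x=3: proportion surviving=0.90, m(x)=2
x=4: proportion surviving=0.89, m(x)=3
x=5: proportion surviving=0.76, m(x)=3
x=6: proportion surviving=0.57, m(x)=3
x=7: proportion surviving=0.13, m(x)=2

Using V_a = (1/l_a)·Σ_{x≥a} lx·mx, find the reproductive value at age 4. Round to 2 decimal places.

lx·mx for x ≥ 4: 2.67, 2.28, 1.71, 0.26 → sum = 6.92
V_4 = 6.92 / l_4 = 6.92 / 0.89 = 7.775281… → 7.78

7.78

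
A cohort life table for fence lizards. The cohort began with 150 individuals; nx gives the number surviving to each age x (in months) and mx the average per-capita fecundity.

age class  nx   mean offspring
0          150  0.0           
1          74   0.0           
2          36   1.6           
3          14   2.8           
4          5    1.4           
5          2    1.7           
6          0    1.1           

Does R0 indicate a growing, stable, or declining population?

lx = nx/n0 = nx/150: 1, 0.49333…, 0.24, 0.09333…, 0.03333…, 0.01333…, 0
R0 = Σ lx·mx = 0 + 0 + 0.384 + 0.261333… + 0.046667… + 0.022667… + 0 = 0.714667…
R0 < 1, so the population is declining.

declining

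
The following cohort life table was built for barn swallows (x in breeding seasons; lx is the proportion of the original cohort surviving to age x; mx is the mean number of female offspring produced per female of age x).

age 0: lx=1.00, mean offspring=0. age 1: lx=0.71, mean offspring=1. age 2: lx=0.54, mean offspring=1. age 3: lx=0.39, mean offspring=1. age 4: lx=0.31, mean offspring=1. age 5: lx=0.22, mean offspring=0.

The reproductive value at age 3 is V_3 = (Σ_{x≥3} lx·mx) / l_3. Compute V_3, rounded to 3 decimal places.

1.795

lx·mx for x ≥ 3: 0.39, 0.31, 0 → sum = 0.7
V_3 = 0.7 / l_3 = 0.7 / 0.39 = 1.794872… → 1.795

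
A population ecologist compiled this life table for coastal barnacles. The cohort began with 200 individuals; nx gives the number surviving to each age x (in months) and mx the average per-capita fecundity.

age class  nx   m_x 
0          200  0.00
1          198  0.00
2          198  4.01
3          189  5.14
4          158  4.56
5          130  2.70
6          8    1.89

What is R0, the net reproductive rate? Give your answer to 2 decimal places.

lx = nx/n0 = nx/200: 1, 0.99, 0.99, 0.945, 0.79, 0.65, 0.04
lx·mx by age: 0, 0, 3.9699, 4.8573, 3.6024, 1.755, 0.0756
R0 = Σ lx·mx = 14.2602 → 14.26

14.26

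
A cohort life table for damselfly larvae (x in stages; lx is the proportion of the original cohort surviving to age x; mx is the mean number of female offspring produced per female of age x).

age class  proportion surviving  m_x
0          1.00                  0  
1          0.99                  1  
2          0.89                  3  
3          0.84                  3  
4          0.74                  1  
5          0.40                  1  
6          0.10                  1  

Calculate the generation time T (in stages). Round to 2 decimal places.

lx·mx: 0, 0.99, 2.67, 2.52, 0.74, 0.4, 0.1 → R0 = 7.42
x·lx·mx: 0, 0.99, 5.34, 7.56, 2.96, 2, 0.6 → Σ = 19.45
T = 19.45 / 7.42 = 2.621294… → 2.62

2.62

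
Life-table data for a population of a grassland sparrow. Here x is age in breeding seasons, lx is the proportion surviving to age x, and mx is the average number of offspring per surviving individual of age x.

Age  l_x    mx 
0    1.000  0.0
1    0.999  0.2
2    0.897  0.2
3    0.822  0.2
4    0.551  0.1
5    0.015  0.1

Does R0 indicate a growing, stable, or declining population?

declining

R0 = Σ lx·mx = 0 + 0.1998 + 0.1794 + 0.1644 + 0.0551 + 0.0015 = 0.6002
R0 < 1, so the population is declining.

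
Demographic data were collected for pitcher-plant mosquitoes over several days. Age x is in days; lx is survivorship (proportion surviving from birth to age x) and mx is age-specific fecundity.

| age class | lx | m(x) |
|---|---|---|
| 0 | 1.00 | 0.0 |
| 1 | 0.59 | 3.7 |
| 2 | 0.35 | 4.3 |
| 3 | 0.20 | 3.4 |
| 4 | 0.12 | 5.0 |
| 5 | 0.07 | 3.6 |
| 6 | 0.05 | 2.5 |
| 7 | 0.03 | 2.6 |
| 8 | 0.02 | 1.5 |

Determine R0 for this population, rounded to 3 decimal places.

lx·mx by age: 0, 2.183, 1.505, 0.68, 0.6, 0.252, 0.125, 0.078, 0.03
R0 = Σ lx·mx = 5.453 → 5.453

5.453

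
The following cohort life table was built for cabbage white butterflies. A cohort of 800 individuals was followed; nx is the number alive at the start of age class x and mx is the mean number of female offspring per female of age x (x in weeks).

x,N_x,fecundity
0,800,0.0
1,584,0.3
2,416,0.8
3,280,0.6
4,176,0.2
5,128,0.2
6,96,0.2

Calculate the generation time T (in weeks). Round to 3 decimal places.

lx = nx/n0 = nx/800: 1, 0.73, 0.52, 0.35, 0.22, 0.16, 0.12
lx·mx: 0, 0.219, 0.416, 0.21, 0.044, 0.032, 0.024 → R0 = 0.945
x·lx·mx: 0, 0.219, 0.832, 0.63, 0.176, 0.16, 0.144 → Σ = 2.161
T = 2.161 / 0.945 = 2.286772… → 2.287

2.287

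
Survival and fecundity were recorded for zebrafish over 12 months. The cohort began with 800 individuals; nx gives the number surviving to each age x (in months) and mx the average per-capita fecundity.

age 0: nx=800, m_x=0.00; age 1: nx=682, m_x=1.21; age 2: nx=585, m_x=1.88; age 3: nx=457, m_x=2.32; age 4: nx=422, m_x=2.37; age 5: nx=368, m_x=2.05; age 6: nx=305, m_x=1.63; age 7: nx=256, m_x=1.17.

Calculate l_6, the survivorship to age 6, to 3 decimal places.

l_6 = n_6/n_0 = 305/800 = 0.38125 → 0.381

0.381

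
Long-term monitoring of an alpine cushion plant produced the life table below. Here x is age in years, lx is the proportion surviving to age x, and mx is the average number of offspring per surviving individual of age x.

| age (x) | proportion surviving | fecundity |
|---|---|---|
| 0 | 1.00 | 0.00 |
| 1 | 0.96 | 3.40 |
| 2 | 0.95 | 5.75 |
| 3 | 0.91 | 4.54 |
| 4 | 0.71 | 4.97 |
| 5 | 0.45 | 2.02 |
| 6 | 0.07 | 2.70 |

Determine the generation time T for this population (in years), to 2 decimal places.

lx·mx: 0, 3.264, 5.4625, 4.1314, 3.5287, 0.909, 0.189 → R0 = 17.4846
x·lx·mx: 0, 3.264, 10.925, 12.3942, 14.1148, 4.545, 1.134 → Σ = 46.377
T = 46.377 / 17.4846 = 2.652448… → 2.65

2.65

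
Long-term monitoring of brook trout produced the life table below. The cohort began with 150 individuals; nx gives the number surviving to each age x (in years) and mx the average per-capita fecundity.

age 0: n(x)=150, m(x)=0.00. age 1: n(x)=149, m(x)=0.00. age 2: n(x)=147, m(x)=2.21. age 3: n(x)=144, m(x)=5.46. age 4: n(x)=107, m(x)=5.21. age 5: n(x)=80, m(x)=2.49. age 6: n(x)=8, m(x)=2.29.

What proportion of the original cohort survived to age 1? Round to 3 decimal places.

l_1 = n_1/n_0 = 149/150 = 0.993333… → 0.993

0.993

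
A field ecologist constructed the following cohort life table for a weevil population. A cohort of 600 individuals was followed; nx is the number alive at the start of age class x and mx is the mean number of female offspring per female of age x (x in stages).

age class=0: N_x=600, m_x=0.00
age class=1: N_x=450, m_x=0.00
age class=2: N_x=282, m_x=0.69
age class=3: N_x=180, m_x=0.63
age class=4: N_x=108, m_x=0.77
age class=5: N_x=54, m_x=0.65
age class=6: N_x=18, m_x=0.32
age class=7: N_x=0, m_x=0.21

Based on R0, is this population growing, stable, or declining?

declining

lx = nx/n0 = nx/600: 1, 0.75, 0.47, 0.3, 0.18, 0.09, 0.03, 0
R0 = Σ lx·mx = 0 + 0 + 0.3243 + 0.189 + 0.1386 + 0.0585 + 0.0096 + 0 = 0.72
R0 < 1, so the population is declining.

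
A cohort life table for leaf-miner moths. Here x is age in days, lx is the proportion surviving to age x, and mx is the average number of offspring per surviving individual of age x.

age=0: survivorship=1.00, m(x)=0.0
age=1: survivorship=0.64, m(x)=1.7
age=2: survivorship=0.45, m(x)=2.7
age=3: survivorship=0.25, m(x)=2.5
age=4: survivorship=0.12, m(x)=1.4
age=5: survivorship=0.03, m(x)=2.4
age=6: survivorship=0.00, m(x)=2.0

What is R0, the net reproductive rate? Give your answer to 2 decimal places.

lx·mx by age: 0, 1.088, 1.215, 0.625, 0.168, 0.072, 0
R0 = Σ lx·mx = 3.168 → 3.17

3.17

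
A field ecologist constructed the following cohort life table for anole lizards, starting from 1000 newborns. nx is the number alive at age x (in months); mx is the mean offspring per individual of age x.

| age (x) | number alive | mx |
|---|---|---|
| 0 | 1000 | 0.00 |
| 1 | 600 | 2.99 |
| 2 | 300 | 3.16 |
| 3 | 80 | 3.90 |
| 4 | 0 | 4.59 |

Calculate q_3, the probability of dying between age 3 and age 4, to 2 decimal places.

1.00

lx = nx/n0 = nx/1000: 1, 0.6, 0.3, 0.08, 0
q_3 = (l_3 − l_4) / l_3 = (0.08 − 0) / 0.08
     = 0.08 / 0.08 = 1 → 1.00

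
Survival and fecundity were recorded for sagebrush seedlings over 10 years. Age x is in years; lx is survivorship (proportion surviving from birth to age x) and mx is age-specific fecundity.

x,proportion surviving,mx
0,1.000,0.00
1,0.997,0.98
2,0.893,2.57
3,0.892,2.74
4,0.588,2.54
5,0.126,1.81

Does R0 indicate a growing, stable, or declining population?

R0 = Σ lx·mx = 0 + 0.97706 + 2.29501 + 2.44408 + 1.49352 + 0.22806 = 7.43773
R0 > 1, so the population is growing.

growing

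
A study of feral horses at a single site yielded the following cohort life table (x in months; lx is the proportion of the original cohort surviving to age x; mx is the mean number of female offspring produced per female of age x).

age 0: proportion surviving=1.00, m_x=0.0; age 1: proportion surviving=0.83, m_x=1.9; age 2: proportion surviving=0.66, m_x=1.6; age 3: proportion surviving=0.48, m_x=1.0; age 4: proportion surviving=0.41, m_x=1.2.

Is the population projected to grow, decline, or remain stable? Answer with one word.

growing

R0 = Σ lx·mx = 0 + 1.577 + 1.056 + 0.48 + 0.492 = 3.605
R0 > 1, so the population is growing.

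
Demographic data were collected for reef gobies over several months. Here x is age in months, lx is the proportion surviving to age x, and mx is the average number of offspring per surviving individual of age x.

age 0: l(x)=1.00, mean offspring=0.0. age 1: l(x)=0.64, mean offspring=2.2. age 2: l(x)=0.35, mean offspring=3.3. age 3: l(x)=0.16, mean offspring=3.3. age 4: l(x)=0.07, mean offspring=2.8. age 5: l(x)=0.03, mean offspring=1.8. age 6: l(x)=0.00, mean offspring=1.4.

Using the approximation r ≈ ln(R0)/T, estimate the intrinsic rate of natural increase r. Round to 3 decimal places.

0.634

R0 = Σ lx·mx = 0 + 1.408 + 1.155 + 0.528 + 0.196 + 0.054 + 0 = 3.341
Σ x·lx·mx = 6.356; T = 6.356/3.341 = 1.90242…
r ≈ ln(R0)/T = ln(3.341)/1.90242… = 0.63407… → 0.634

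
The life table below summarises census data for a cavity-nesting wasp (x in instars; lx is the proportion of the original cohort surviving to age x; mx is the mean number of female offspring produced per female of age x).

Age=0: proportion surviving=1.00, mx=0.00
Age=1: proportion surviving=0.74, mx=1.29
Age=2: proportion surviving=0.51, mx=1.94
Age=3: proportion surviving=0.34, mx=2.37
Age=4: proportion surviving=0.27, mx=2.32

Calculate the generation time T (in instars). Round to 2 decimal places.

lx·mx: 0, 0.9546, 0.9894, 0.8058, 0.6264 → R0 = 3.3762
x·lx·mx: 0, 0.9546, 1.9788, 2.4174, 2.5056 → Σ = 7.8564
T = 7.8564 / 3.3762 = 2.326995… → 2.33

2.33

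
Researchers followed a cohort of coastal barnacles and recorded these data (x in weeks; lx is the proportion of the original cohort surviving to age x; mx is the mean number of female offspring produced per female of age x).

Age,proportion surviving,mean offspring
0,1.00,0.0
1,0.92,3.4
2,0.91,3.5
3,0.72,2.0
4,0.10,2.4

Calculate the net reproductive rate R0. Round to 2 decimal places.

7.99

lx·mx by age: 0, 3.128, 3.185, 1.44, 0.24
R0 = Σ lx·mx = 7.993 → 7.99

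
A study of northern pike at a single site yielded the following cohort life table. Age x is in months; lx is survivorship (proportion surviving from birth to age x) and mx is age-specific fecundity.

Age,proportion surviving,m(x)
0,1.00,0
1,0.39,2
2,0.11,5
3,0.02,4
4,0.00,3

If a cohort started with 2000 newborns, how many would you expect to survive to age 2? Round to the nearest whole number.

220

Expected survivors = N0 · l_2 = 2000 × 0.11 = 220 → 220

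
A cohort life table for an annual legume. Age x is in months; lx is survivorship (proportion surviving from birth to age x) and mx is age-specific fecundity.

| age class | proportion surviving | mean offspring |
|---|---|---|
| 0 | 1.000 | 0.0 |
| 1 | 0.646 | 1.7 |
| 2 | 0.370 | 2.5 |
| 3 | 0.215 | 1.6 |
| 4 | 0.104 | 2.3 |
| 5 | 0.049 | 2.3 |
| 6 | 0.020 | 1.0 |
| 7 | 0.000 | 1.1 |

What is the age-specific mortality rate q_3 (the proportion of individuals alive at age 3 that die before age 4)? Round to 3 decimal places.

q_3 = (l_3 − l_4) / l_3 = (0.215 − 0.104) / 0.215
     = 0.111 / 0.215 = 0.516279… → 0.516

0.516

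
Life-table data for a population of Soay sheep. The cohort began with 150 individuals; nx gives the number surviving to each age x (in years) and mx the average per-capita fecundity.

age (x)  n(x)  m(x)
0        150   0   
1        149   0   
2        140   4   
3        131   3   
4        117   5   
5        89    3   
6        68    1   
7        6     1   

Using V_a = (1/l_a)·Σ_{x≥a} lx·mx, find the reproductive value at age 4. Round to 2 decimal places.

7.91

lx = nx/n0 = nx/150: 1, 0.99333…, 0.93333…, 0.87333…, 0.78, 0.59333…, 0.45333…, 0.04
lx·mx for x ≥ 4: 3.9, 1.78…, 0.453333…, 0.04 → sum = 6.173333…
V_4 = 6.173333… / l_4 = 6.173333… / 0.78 = 7.91453… → 7.91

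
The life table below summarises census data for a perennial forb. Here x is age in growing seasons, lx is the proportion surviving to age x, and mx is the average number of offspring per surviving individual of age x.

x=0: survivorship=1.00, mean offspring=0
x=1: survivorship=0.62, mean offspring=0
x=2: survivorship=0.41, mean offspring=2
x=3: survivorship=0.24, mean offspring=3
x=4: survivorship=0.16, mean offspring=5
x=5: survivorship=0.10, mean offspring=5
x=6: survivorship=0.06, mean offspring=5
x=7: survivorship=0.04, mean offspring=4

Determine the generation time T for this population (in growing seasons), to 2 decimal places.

3.76

lx·mx: 0, 0, 0.82, 0.72, 0.8, 0.5, 0.3, 0.16 → R0 = 3.3
x·lx·mx: 0, 0, 1.64, 2.16, 3.2, 2.5, 1.8, 1.12 → Σ = 12.42
T = 12.42 / 3.3 = 3.763636… → 3.76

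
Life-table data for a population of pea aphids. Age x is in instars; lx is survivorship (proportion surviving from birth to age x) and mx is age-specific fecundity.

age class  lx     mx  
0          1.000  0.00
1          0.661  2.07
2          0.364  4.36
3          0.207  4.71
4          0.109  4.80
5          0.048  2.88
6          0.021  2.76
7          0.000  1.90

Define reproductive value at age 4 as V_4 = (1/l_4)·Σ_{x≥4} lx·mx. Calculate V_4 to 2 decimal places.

6.60

lx·mx for x ≥ 4: 0.5232, 0.13824, 0.05796, 0 → sum = 0.7194
V_4 = 0.7194 / l_4 = 0.7194 / 0.109 = 6.6 → 6.60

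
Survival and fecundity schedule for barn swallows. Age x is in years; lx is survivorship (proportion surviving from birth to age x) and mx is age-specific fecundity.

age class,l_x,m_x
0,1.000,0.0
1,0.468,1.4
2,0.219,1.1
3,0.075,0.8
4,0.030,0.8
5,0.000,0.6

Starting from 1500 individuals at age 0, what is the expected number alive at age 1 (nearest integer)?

702

Expected survivors = N0 · l_1 = 1500 × 0.468 = 702 → 702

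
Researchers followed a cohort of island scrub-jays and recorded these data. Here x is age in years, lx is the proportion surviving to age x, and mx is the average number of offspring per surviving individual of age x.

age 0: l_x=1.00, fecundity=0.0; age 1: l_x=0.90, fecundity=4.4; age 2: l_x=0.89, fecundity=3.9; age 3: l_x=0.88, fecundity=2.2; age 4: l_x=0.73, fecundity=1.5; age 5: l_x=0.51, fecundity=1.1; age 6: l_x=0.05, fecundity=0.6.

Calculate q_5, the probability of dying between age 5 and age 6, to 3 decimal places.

0.902

q_5 = (l_5 − l_6) / l_5 = (0.51 − 0.05) / 0.51
     = 0.46 / 0.51 = 0.901961… → 0.902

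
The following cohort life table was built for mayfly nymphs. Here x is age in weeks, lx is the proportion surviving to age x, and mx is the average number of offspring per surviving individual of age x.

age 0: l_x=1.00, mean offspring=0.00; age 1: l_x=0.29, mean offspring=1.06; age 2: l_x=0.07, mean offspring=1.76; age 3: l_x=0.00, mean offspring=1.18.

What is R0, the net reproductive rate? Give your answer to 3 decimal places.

lx·mx by age: 0, 0.3074, 0.1232, 0
R0 = Σ lx·mx = 0.4306 → 0.431

0.431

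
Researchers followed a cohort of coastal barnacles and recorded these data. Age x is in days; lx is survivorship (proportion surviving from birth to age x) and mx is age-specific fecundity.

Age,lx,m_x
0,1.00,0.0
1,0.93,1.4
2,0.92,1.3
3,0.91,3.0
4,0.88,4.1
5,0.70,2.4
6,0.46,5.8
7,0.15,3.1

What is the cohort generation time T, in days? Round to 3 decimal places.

lx·mx: 0, 1.302, 1.196, 2.73, 3.608, 1.68, 2.668, 0.465 → R0 = 13.649
x·lx·mx: 0, 1.302, 2.392, 8.19, 14.432, 8.4, 16.008, 3.255 → Σ = 53.979
T = 53.979 / 13.649 = 3.954795… → 3.955

3.955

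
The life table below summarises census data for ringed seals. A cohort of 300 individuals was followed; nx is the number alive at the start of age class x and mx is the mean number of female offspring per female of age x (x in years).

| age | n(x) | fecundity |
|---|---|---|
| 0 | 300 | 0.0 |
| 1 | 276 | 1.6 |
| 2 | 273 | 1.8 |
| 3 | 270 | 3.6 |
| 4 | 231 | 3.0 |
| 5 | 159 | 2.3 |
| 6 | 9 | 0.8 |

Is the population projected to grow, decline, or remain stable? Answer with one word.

lx = nx/n0 = nx/300: 1, 0.92, 0.91, 0.9, 0.77, 0.53, 0.03
R0 = Σ lx·mx = 0 + 1.472 + 1.638 + 3.24 + 2.31 + 1.219 + 0.024 = 9.903
R0 > 1, so the population is growing.

growing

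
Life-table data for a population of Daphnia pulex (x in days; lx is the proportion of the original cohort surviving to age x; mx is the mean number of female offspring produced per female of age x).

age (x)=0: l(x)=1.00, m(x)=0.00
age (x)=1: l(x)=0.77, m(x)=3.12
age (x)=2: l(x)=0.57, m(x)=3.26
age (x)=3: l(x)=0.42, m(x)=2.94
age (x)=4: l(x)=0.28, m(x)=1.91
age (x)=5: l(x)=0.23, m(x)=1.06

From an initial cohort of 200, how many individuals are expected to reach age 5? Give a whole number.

46

Expected survivors = N0 · l_5 = 200 × 0.23 = 46 → 46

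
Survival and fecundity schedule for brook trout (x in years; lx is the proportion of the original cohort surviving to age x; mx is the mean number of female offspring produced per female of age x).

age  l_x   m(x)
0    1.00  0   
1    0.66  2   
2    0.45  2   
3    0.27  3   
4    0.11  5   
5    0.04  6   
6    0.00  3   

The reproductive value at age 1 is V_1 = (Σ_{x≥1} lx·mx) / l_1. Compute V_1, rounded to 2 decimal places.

lx·mx for x ≥ 1: 1.32, 0.9, 0.81, 0.55, 0.24, 0 → sum = 3.82
V_1 = 3.82 / l_1 = 3.82 / 0.66 = 5.787879… → 5.79

5.79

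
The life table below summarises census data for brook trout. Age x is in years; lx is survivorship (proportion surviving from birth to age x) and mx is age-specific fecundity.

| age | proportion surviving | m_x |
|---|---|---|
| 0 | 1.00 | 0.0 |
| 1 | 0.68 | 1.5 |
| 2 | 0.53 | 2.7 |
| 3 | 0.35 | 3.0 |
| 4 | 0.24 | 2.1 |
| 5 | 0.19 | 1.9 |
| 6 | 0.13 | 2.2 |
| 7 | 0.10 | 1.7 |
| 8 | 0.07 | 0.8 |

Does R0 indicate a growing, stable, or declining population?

growing

R0 = Σ lx·mx = 0 + 1.02 + 1.431 + 1.05 + 0.504 + 0.361 + 0.286 + 0.17 + 0.056 = 4.878
R0 > 1, so the population is growing.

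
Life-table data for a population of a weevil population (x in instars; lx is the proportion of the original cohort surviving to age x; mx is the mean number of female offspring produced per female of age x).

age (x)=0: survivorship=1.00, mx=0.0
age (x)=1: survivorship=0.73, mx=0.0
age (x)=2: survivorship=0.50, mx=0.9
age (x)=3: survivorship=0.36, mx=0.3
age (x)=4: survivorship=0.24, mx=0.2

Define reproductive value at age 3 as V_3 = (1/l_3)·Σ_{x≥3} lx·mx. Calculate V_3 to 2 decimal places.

lx·mx for x ≥ 3: 0.108, 0.048 → sum = 0.156
V_3 = 0.156 / l_3 = 0.156 / 0.36 = 0.433333… → 0.43

0.43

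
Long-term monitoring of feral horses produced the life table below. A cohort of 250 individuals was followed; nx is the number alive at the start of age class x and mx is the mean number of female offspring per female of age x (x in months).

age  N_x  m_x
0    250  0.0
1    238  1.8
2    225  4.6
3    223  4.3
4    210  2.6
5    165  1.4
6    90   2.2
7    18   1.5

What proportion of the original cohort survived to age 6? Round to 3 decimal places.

0.360

l_6 = n_6/n_0 = 90/250 = 0.36 → 0.360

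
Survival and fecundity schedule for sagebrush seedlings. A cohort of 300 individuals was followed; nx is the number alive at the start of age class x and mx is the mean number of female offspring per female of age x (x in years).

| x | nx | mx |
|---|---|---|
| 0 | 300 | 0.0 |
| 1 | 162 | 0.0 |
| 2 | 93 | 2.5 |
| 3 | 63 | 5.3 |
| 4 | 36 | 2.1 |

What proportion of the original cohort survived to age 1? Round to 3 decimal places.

l_1 = n_1/n_0 = 162/300 = 0.54 → 0.540

0.540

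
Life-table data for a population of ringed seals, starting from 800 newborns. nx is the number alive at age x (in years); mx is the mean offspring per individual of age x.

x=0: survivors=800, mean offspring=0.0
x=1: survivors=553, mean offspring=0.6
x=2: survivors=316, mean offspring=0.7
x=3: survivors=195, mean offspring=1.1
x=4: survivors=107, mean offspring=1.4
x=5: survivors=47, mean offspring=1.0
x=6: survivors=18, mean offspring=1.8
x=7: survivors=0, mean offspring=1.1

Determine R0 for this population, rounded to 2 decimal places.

1.25

lx = nx/n0 = nx/800: 1, 0.69125, 0.395, 0.24375, 0.13375, 0.05875, 0.0225, 0
lx·mx by age: 0, 0.41475, 0.2765, 0.268125, 0.18725, 0.05875, 0.0405, 0
R0 = Σ lx·mx = 1.245875 → 1.25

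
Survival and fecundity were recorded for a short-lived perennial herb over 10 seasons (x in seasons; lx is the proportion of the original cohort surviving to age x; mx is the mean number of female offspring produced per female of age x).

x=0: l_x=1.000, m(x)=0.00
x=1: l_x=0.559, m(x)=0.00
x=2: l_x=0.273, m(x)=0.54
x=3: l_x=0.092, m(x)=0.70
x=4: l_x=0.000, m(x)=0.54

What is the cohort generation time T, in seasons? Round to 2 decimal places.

2.30

lx·mx: 0, 0, 0.14742, 0.0644, 0 → R0 = 0.21182
x·lx·mx: 0, 0, 0.29484, 0.1932, 0 → Σ = 0.48804
T = 0.48804 / 0.21182 = 2.304032… → 2.30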